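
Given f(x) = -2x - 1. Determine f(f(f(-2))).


f(-2) = 3
f(3) = -7
f(-7) = 13

13


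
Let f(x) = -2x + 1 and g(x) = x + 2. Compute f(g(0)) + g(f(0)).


f(g(0)) = -3
g(f(0)) = 3
Sum = 0

0


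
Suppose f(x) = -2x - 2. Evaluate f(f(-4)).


f(-4) = 6
f(6) = -14

-14


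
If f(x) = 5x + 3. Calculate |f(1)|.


f(1) = 8
|8| = 8

8


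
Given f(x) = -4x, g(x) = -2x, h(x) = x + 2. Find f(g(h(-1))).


h(-1) = 1
g(1) = -2
f(-2) = 8

8


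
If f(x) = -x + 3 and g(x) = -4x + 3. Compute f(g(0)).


g(0) = 3
f(3) = 0

0


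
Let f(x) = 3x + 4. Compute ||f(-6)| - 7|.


f(-6) = -14
|-14| = 14
|14 - 7| = 7

7


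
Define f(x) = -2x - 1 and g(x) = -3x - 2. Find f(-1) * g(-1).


1


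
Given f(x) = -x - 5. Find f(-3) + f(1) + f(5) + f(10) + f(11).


f(-3) = -2
f(1) = -6
f(5) = -10
f(10) = -15
f(11) = -16
Sum = -49

-49


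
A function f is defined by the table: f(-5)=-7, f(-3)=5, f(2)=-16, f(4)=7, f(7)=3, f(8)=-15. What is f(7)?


3


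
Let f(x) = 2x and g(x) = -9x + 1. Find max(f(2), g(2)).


4


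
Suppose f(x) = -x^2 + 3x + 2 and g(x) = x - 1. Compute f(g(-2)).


g(-2) = -3
f(-3) = (-1)*(-3)^2 + 3*(-3) + 2 = -16

-16


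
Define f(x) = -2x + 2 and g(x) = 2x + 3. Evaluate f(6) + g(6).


f(6) = -10
g(6) = 15
Sum = 5

5


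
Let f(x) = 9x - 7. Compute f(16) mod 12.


f(16) = 137
137 mod 12 = 5

5


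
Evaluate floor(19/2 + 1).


19/2 = 9.5
9.5 + 1 = 10.5
floor(10.5) = 10

10


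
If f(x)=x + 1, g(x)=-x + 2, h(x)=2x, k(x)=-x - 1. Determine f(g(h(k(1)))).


k(1) = -2
h(-2) = -4
g(-4) = 6
f(6) = 7

7


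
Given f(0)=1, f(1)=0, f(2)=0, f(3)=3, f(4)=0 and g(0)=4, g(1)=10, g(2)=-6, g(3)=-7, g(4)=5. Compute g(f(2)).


4


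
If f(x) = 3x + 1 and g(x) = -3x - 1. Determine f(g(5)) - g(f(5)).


f(g(5)) = -47
g(f(5)) = -49
Difference = 2

2


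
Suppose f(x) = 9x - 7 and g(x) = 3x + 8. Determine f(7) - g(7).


f(7) = 56
g(7) = 29
Difference = 27

27


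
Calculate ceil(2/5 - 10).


2/5 = 0.4
0.4 - 10 = -9.6
ceil(-9.6) = -9

-9


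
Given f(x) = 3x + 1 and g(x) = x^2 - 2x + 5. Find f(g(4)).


40


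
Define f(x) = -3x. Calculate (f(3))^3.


f(3) = -9
(-9)^3 = -729

-729


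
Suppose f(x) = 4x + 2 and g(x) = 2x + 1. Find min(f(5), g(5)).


f(5) = 22
g(5) = 11
min = 11

11


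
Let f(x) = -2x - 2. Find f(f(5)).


f(5) = -12
f(-12) = 22

22


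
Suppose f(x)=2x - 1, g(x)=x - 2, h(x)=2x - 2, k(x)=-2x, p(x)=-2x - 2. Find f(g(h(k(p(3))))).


p(3) = -8
k(-8) = 16
h(16) = 30
g(30) = 28
f(28) = 55

55


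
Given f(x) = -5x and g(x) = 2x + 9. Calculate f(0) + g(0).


9


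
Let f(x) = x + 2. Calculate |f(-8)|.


f(-8) = -6
|-6| = 6

6


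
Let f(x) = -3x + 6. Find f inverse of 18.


Solve -3x + 6 = 18
x = (18 - 6) / (-3) = -4

-4


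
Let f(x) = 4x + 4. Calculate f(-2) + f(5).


f(-2) = -4
f(5) = 24
Sum = 20

20


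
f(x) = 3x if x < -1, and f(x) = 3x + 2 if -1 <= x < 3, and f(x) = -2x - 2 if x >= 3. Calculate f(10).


10 satisfies x >= 3
f(10) = -22

-22


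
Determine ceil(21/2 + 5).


21/2 = 10.5
10.5 + 5 = 15.5
ceil(15.5) = 16

16


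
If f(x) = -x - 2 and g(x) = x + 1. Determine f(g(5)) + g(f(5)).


-14


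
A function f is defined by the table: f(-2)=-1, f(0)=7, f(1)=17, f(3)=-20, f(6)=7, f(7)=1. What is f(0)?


Reading from the table at x = 0

7


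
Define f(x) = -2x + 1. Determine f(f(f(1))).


f(1) = -1
f(-1) = 3
f(3) = -5

-5


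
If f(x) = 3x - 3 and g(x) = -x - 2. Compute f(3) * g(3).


f(3) = 6
g(3) = -5
Product = -30

-30


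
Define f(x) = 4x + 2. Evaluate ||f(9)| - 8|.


30


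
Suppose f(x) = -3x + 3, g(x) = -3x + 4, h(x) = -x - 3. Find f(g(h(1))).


h(1) = -4
g(-4) = 16
f(16) = -45

-45


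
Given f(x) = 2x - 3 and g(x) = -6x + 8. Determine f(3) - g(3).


f(3) = 3
g(3) = -10
Difference = 13

13


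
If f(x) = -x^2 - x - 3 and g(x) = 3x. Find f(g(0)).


g(0) = 0
f(0) = (-1)*(0)^2 - 1*(0) - 3 = -3

-3


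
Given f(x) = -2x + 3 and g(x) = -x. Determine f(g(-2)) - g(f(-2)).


6


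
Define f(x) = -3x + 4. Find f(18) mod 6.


4


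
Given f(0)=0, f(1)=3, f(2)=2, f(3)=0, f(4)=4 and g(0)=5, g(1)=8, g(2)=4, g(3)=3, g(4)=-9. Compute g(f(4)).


f(4) = 4
g(4) = -9

-9


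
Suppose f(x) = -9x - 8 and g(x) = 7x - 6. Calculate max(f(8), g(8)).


f(8) = -80
g(8) = 50
max = 50

50


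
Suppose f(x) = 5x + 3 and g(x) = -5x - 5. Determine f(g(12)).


-322


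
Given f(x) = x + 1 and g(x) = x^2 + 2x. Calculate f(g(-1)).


g(-1) = -1
f(-1) = 0

0


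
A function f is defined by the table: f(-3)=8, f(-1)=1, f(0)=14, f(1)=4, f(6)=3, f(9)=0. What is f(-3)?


Reading from the table at x = -3

8


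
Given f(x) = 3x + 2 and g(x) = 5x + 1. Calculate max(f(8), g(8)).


f(8) = 26
g(8) = 41
max = 41

41


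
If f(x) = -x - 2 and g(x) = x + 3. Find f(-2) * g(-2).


0


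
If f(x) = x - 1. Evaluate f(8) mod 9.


f(8) = 7
7 mod 9 = 7

7


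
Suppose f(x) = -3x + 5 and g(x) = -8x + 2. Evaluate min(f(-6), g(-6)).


f(-6) = 23
g(-6) = 50
min = 23

23


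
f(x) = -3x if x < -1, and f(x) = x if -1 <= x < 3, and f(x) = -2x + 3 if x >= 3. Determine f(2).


2 satisfies -1 <= x < 3
f(2) = 2

2


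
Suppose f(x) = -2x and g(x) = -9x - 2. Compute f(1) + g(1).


-13


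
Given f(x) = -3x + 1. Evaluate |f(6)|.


f(6) = -17
|-17| = 17

17


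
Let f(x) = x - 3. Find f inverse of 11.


14


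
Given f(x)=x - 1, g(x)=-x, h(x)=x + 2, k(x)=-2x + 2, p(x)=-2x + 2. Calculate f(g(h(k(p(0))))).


-1


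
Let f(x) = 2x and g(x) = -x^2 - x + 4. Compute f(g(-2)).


g(-2) = 2
f(2) = 4

4


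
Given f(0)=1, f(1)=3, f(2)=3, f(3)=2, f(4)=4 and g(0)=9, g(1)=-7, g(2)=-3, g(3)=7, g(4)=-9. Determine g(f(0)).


f(0) = 1
g(1) = -7

-7


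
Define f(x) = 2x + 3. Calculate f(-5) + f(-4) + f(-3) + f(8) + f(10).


f(-5) = -7
f(-4) = -5
f(-3) = -3
f(8) = 19
f(10) = 23
Sum = 27

27


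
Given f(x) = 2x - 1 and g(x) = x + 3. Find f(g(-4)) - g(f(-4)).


f(g(-4)) = -3
g(f(-4)) = -6
Difference = 3

3


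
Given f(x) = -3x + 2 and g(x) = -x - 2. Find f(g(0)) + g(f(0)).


f(g(0)) = 8
g(f(0)) = -4
Sum = 4

4


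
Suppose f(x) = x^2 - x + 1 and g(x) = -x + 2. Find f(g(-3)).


21


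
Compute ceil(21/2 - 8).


21/2 = 10.5
10.5 - 8 = 2.5
ceil(2.5) = 3

3


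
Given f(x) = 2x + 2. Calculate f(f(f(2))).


f(2) = 6
f(6) = 14
f(14) = 30

30


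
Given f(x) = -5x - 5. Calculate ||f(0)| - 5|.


f(0) = -5
|-5| = 5
|5 - 5| = 0

0


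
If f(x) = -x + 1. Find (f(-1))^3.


f(-1) = 2
(2)^3 = 8

8


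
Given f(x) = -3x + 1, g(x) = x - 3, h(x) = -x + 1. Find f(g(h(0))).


h(0) = 1
g(1) = -2
f(-2) = 7

7


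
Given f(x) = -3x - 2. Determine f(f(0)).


f(0) = -2
f(-2) = 4

4


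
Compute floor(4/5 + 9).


4/5 = 0.8
0.8 + 9 = 9.8
floor(9.8) = 9

9


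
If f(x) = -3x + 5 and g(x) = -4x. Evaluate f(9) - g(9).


f(9) = -22
g(9) = -36
Difference = 14

14


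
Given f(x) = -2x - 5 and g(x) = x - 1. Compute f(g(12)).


g(12) = 11
f(11) = -27

-27


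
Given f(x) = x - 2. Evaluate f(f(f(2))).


-4


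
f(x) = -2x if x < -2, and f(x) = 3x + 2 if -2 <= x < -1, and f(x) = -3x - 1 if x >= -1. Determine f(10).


10 satisfies x >= -1
f(10) = -31

-31


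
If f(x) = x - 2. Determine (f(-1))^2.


9


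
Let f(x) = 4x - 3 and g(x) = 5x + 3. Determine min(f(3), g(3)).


f(3) = 9
g(3) = 18
min = 9

9


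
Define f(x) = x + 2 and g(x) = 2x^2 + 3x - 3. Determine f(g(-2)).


g(-2) = -1
f(-1) = 1

1


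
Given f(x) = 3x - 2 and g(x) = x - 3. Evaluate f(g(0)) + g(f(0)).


f(g(0)) = -11
g(f(0)) = -5
Sum = -16

-16


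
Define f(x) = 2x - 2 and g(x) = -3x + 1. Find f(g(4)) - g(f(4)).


f(g(4)) = -24
g(f(4)) = -17
Difference = -7

-7


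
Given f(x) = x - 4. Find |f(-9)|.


f(-9) = -13
|-13| = 13

13


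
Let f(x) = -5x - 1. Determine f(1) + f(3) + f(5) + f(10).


f(1) = -6
f(3) = -16
f(5) = -26
f(10) = -51
Sum = -99

-99


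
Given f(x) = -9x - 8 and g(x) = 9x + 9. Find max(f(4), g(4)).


f(4) = -44
g(4) = 45
max = 45

45


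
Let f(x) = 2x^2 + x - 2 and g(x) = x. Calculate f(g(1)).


g(1) = 1
f(1) = 2*(1)^2 + 1*(1) - 2 = 1

1


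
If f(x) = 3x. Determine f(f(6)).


f(6) = 18
f(18) = 54

54


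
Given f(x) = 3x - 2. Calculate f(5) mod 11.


f(5) = 13
13 mod 11 = 2

2


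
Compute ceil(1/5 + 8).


1/5 = 0.2
0.2 + 8 = 8.2
ceil(8.2) = 9

9


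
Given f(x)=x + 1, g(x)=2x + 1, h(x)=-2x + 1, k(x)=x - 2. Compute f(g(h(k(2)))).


k(2) = 0
h(0) = 1
g(1) = 3
f(3) = 4

4


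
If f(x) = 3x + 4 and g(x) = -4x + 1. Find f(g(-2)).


g(-2) = 9
f(9) = 31

31


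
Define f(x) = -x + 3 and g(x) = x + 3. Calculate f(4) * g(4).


f(4) = -1
g(4) = 7
Product = -7

-7


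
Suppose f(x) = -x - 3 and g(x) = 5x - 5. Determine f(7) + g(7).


20


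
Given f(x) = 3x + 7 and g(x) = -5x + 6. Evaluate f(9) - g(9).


73


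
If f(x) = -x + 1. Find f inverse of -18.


Solve -x + 1 = -18
x = (-18 - 1) / (-1) = 19

19


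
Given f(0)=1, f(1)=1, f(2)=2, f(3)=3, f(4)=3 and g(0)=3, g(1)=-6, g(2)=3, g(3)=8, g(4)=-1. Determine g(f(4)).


f(4) = 3
g(3) = 8

8


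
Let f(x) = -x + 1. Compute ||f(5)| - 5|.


f(5) = -4
|-4| = 4
|4 - 5| = 1

1


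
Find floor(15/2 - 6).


15/2 = 7.5
7.5 - 6 = 1.5
floor(1.5) = 1

1


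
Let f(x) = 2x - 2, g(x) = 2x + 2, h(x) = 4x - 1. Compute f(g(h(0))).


-2


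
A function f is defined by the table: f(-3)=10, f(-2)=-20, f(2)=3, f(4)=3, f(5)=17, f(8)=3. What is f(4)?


Reading from the table at x = 4

3


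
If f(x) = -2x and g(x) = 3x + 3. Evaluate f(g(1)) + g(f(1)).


f(g(1)) = -12
g(f(1)) = -3
Sum = -15

-15


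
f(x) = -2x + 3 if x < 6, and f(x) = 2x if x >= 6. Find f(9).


18


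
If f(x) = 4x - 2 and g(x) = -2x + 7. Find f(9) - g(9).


f(9) = 34
g(9) = -11
Difference = 45

45


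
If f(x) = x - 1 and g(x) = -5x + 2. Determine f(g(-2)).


11


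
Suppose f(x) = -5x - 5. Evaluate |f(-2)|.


f(-2) = 5
|5| = 5

5


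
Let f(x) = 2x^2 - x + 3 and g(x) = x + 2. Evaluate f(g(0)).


9


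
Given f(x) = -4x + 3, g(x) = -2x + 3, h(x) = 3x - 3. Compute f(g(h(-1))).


-57


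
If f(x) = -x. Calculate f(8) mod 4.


0


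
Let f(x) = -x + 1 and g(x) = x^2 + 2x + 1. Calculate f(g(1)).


g(1) = 4
f(4) = -3

-3


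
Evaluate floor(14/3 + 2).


14/3 = 4.6667
4.6667 + 2 = 6.6667
floor(6.6667) = 6

6


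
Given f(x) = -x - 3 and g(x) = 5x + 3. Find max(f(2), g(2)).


f(2) = -5
g(2) = 13
max = 13

13


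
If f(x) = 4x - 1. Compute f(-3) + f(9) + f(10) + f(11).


f(-3) = -13
f(9) = 35
f(10) = 39
f(11) = 43
Sum = 104

104


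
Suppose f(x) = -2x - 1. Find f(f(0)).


1


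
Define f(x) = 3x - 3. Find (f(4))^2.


f(4) = 9
(9)^2 = 81

81


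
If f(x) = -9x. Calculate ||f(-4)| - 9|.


f(-4) = 36
|36| = 36
|36 - 9| = 27

27


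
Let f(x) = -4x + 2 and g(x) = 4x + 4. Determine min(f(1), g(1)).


f(1) = -2
g(1) = 8
min = -2

-2


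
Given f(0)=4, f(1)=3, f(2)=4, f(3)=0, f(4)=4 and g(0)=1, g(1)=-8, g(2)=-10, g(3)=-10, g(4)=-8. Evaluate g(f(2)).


f(2) = 4
g(4) = -8

-8


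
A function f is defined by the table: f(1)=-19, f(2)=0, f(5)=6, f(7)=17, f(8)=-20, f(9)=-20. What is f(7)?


Reading from the table at x = 7

17


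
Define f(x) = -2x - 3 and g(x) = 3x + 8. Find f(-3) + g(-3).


f(-3) = 3
g(-3) = -1
Sum = 2

2


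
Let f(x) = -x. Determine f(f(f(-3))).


f(-3) = 3
f(3) = -3
f(-3) = 3

3


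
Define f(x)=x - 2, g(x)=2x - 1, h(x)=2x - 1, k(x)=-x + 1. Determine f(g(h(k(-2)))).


7


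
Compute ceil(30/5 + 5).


30/5 = 6
6 + 5 = 11
ceil(11) = 11

11


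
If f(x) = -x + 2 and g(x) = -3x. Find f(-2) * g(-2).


f(-2) = 4
g(-2) = 6
Product = 24

24


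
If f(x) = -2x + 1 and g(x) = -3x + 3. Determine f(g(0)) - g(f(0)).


f(g(0)) = -5
g(f(0)) = 0
Difference = -5

-5


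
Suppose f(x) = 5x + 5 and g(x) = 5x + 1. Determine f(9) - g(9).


f(9) = 50
g(9) = 46
Difference = 4

4


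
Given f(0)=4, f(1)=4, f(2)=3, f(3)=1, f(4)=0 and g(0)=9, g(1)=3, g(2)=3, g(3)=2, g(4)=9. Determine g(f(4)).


f(4) = 0
g(0) = 9

9


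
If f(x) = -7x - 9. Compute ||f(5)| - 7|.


f(5) = -44
|-44| = 44
|44 - 7| = 37

37


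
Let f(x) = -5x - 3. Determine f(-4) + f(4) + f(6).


f(-4) = 17
f(4) = -23
f(6) = -33
Sum = -39

-39


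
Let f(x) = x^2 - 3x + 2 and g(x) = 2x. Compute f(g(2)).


g(2) = 4
f(4) = 1*(4)^2 - 3*(4) + 2 = 6

6


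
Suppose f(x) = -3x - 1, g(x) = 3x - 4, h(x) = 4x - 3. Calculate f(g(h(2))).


h(2) = 5
g(5) = 11
f(11) = -34

-34


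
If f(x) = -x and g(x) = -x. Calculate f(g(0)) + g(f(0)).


f(g(0)) = 0
g(f(0)) = 0
Sum = 0

0


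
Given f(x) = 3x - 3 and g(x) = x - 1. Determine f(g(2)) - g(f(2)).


f(g(2)) = 0
g(f(2)) = 2
Difference = -2

-2


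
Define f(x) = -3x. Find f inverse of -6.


Solve -3x = -6
x = (-6) / (-3) = 2

2


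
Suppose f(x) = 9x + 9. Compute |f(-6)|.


f(-6) = -45
|-45| = 45

45


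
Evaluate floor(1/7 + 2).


1/7 = 0.1429
0.1429 + 2 = 2.1429
floor(2.1429) = 2

2


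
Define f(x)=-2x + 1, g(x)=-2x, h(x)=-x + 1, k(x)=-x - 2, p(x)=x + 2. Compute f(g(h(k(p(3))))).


p(3) = 5
k(5) = -7
h(-7) = 8
g(8) = -16
f(-16) = 33

33


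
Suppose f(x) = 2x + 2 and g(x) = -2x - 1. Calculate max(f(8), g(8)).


f(8) = 18
g(8) = -17
max = 18

18


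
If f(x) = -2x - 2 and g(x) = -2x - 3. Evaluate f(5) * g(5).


156


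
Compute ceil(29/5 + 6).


12


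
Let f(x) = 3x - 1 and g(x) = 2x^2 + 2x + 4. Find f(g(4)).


g(4) = 44
f(44) = 131

131


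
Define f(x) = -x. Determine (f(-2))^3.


f(-2) = 2
(2)^3 = 8

8


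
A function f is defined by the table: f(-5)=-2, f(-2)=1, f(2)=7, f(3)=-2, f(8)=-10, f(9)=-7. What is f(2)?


Reading from the table at x = 2

7


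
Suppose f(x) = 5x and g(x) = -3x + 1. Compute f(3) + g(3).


f(3) = 15
g(3) = -8
Sum = 7

7


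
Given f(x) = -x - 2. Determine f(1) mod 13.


10


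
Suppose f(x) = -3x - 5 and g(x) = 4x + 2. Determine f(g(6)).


g(6) = 26
f(26) = -83

-83


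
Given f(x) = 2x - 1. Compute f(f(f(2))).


9


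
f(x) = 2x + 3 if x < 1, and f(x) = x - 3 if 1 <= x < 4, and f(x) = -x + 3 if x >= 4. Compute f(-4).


-4 satisfies x < 1
f(-4) = -5

-5


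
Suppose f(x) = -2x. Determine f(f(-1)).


f(-1) = 2
f(2) = -4

-4


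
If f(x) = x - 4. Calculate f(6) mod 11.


f(6) = 2
2 mod 11 = 2

2


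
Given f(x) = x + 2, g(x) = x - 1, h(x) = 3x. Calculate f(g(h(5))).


h(5) = 15
g(15) = 14
f(14) = 16

16


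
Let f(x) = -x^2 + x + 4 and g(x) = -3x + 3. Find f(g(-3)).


g(-3) = 12
f(12) = (-1)*(12)^2 + 1*(12) + 4 = -128

-128


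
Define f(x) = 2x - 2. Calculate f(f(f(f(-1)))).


f(-1) = -4
f(-4) = -10
f(-10) = -22
f(-22) = -46

-46


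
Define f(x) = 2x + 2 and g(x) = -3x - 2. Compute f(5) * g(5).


-204


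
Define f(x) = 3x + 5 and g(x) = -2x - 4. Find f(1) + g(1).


f(1) = 8
g(1) = -6
Sum = 2

2


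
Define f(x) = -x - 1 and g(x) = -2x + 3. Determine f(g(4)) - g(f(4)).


f(g(4)) = 4
g(f(4)) = 13
Difference = -9

-9


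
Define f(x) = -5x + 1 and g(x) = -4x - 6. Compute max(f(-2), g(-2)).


f(-2) = 11
g(-2) = 2
max = 11

11


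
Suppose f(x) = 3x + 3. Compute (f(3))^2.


144


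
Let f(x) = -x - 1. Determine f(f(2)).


f(2) = -3
f(-3) = 2

2


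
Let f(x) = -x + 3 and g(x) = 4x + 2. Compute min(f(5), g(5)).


f(5) = -2
g(5) = 22
min = -2

-2


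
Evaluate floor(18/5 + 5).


18/5 = 3.6
3.6 + 5 = 8.6
floor(8.6) = 8

8


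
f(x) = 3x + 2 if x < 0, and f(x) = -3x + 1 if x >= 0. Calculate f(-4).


-4 satisfies x < 0
f(-4) = -10

-10


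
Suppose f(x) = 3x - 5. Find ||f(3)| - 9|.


f(3) = 4
|4| = 4
|4 - 9| = 5

5


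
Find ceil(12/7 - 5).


12/7 = 1.7143
1.7143 - 5 = -3.2857
ceil(-3.2857) = -3

-3


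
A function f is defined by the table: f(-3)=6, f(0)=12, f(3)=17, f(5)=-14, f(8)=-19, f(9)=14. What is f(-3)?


6


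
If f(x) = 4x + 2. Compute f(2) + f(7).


f(2) = 10
f(7) = 30
Sum = 40

40


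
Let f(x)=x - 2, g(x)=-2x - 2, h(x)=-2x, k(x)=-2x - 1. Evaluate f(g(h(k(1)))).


k(1) = -3
h(-3) = 6
g(6) = -14
f(-14) = -16

-16


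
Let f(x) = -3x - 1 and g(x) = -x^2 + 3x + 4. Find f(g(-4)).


g(-4) = -24
f(-24) = 71

71


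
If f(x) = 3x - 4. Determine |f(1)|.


f(1) = -1
|-1| = 1

1


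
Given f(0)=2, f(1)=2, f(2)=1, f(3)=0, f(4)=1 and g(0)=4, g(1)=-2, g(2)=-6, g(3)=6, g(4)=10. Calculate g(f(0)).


f(0) = 2
g(2) = -6

-6


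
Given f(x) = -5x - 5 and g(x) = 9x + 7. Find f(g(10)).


g(10) = 97
f(97) = -490

-490


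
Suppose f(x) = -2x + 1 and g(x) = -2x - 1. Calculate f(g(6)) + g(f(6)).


f(g(6)) = 27
g(f(6)) = 21
Sum = 48

48


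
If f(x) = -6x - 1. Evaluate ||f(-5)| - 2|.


f(-5) = 29
|29| = 29
|29 - 2| = 27

27


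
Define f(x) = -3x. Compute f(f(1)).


f(1) = -3
f(-3) = 9

9


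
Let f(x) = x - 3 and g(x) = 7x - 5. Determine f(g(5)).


g(5) = 30
f(30) = 27

27


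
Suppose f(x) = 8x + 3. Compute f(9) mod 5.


f(9) = 75
75 mod 5 = 0

0


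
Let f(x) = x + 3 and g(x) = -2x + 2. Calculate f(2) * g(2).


f(2) = 5
g(2) = -2
Product = -10

-10


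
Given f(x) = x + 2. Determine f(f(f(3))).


f(3) = 5
f(5) = 7
f(7) = 9

9


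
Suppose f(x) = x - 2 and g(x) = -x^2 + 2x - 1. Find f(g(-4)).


g(-4) = -25
f(-25) = -27

-27


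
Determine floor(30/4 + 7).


14


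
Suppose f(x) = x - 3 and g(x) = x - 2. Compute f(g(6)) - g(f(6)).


f(g(6)) = 1
g(f(6)) = 1
Difference = 0

0


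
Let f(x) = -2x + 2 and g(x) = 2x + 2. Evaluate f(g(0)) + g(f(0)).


4


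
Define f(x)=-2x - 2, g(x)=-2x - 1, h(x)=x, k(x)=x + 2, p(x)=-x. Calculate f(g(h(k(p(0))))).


p(0) = 0
k(0) = 2
h(2) = 2
g(2) = -5
f(-5) = 8

8


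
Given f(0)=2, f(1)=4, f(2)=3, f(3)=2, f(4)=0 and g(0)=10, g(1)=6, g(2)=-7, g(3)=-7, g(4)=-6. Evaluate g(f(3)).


-7


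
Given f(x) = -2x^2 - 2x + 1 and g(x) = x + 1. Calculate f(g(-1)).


1


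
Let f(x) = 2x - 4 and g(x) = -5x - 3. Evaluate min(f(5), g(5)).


f(5) = 6
g(5) = -28
min = -28

-28


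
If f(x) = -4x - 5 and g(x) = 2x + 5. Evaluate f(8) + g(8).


f(8) = -37
g(8) = 21
Sum = -16

-16


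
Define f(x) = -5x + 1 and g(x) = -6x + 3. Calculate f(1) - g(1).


f(1) = -4
g(1) = -3
Difference = -1

-1


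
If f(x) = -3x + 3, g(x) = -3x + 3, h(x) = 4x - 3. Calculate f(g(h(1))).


h(1) = 1
g(1) = 0
f(0) = 3

3


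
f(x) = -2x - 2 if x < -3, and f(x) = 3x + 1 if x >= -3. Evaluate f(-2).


-2 satisfies x >= -3
f(-2) = -5

-5


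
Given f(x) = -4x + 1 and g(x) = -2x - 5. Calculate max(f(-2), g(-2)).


f(-2) = 9
g(-2) = -1
max = 9

9


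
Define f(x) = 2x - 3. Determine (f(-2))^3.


-343


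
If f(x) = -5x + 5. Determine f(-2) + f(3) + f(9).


-35


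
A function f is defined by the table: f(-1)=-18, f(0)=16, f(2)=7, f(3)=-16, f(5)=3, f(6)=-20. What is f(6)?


Reading from the table at x = 6

-20


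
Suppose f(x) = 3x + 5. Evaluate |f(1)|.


f(1) = 8
|8| = 8

8


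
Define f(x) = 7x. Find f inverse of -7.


Solve 7x = -7
x = (-7) / 7 = -1

-1


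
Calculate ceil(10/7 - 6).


10/7 = 1.4286
1.4286 - 6 = -4.5714
ceil(-4.5714) = -4

-4


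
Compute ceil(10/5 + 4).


10/5 = 2
2 + 4 = 6
ceil(6) = 6

6


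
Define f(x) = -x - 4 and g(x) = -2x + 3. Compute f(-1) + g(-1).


2


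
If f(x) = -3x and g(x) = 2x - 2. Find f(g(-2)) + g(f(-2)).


28


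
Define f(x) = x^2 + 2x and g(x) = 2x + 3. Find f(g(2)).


g(2) = 7
f(7) = 1*(7)^2 + 2*(7) = 63

63


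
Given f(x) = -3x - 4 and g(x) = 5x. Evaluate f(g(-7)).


101


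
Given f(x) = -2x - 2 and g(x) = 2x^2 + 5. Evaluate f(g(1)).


g(1) = 7
f(7) = -16

-16


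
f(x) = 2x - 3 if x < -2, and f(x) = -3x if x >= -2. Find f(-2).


-2 satisfies x >= -2
f(-2) = 6

6


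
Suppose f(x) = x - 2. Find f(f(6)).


f(6) = 4
f(4) = 2

2


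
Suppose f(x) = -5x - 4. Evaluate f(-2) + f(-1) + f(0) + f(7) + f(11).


f(-2) = 6
f(-1) = 1
f(0) = -4
f(7) = -39
f(11) = -59
Sum = -95

-95


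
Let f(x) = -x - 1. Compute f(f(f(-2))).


f(-2) = 1
f(1) = -2
f(-2) = 1

1


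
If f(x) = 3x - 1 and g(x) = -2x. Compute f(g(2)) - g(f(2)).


f(g(2)) = -13
g(f(2)) = -10
Difference = -3

-3


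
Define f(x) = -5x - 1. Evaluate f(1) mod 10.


f(1) = -6
-6 mod 10 = 4

4


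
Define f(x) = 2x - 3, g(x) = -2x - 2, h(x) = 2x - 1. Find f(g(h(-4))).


h(-4) = -9
g(-9) = 16
f(16) = 29

29


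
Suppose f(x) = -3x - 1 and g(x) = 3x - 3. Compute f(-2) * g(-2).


-45


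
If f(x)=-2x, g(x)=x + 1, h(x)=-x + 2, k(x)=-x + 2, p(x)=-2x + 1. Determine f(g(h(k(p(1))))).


p(1) = -1
k(-1) = 3
h(3) = -1
g(-1) = 0
f(0) = 0

0


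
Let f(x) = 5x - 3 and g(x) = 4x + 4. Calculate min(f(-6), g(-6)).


-33


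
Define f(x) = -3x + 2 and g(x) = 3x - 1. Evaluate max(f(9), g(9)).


f(9) = -25
g(9) = 26
max = 26

26


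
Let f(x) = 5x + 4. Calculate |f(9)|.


f(9) = 49
|49| = 49

49


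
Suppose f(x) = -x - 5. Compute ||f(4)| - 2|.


f(4) = -9
|-9| = 9
|9 - 2| = 7

7


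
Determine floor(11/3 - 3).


11/3 = 3.6667
3.6667 - 3 = 0.6667
floor(0.6667) = 0

0


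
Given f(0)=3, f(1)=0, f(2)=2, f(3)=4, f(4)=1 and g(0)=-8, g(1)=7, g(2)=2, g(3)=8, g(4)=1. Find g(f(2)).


f(2) = 2
g(2) = 2

2


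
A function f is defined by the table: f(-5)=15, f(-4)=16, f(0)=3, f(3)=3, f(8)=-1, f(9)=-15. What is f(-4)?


Reading from the table at x = -4

16


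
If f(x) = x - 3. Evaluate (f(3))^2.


0


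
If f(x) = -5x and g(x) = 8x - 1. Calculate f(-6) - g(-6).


f(-6) = 30
g(-6) = -49
Difference = 79

79


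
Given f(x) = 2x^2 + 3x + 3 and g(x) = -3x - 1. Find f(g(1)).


23


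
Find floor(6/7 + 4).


6/7 = 0.8571
0.8571 + 4 = 4.8571
floor(4.8571) = 4

4


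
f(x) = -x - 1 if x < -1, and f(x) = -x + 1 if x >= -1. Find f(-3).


-3 satisfies x < -1
f(-3) = 2

2


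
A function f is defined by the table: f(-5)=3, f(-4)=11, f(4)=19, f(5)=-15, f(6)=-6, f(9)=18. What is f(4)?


Reading from the table at x = 4

19


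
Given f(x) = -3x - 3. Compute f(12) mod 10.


1


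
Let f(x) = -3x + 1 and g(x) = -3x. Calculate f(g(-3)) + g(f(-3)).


f(g(-3)) = -26
g(f(-3)) = -30
Sum = -56

-56


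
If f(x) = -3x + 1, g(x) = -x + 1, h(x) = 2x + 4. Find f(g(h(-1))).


h(-1) = 2
g(2) = -1
f(-1) = 4

4


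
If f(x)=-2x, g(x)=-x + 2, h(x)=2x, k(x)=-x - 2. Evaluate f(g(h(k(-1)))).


-8


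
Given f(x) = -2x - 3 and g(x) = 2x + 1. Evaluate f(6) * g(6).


f(6) = -15
g(6) = 13
Product = -195

-195


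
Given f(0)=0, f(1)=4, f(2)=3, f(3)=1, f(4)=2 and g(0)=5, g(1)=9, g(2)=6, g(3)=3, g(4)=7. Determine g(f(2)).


f(2) = 3
g(3) = 3

3


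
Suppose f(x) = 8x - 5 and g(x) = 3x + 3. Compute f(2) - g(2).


f(2) = 11
g(2) = 9
Difference = 2

2


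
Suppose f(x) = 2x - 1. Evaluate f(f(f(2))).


9


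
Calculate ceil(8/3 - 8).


8/3 = 2.6667
2.6667 - 8 = -5.3333
ceil(-5.3333) = -5

-5


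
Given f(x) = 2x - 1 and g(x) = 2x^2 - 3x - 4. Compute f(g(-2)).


g(-2) = 10
f(10) = 19

19


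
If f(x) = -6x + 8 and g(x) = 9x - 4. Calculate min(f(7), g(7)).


f(7) = -34
g(7) = 59
min = -34

-34


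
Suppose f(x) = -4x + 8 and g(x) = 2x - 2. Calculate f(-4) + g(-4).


f(-4) = 24
g(-4) = -10
Sum = 14

14


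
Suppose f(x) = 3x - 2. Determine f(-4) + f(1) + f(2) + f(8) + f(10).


f(-4) = -14
f(1) = 1
f(2) = 4
f(8) = 22
f(10) = 28
Sum = 41

41


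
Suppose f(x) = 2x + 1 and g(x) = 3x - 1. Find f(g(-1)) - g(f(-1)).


f(g(-1)) = -7
g(f(-1)) = -4
Difference = -3

-3


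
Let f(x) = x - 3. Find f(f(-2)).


f(-2) = -5
f(-5) = -8

-8


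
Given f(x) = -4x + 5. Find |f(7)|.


23


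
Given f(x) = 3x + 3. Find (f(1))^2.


f(1) = 6
(6)^2 = 36

36


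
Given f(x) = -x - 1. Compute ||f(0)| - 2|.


f(0) = -1
|-1| = 1
|1 - 2| = 1

1


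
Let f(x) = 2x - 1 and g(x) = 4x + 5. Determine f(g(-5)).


g(-5) = -15
f(-15) = -31

-31


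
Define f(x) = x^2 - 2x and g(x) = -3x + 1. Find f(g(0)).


g(0) = 1
f(1) = 1*(1)^2 - 2*(1) = -1

-1


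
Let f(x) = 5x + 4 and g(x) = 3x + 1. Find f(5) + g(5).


f(5) = 29
g(5) = 16
Sum = 45

45


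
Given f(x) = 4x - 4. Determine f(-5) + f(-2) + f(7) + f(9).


20


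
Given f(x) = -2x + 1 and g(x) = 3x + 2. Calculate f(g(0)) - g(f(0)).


f(g(0)) = -3
g(f(0)) = 5
Difference = -8

-8


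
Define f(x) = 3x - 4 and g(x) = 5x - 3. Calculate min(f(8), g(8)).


20


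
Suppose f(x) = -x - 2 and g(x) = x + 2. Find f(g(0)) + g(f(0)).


-4


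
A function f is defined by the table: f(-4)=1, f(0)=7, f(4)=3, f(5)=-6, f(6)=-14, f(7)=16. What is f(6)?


Reading from the table at x = 6

-14


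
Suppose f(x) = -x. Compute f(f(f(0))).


f(0) = 0
f(0) = 0
f(0) = 0

0


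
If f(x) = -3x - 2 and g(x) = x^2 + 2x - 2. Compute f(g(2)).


g(2) = 6
f(6) = -20

-20


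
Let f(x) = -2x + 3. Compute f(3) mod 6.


f(3) = -3
-3 mod 6 = 3

3


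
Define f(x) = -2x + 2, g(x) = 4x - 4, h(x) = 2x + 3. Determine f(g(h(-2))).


h(-2) = -1
g(-1) = -8
f(-8) = 18

18


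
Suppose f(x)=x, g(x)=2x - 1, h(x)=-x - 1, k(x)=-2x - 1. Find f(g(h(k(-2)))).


k(-2) = 3
h(3) = -4
g(-4) = -9
f(-9) = -9

-9


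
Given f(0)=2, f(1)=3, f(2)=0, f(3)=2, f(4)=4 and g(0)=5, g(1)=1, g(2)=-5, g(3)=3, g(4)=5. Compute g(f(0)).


f(0) = 2
g(2) = -5

-5


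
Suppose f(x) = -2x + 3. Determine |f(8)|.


f(8) = -13
|-13| = 13

13


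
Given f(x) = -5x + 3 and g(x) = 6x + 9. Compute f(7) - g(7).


f(7) = -32
g(7) = 51
Difference = -83

-83


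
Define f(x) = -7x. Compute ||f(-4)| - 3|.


f(-4) = 28
|28| = 28
|28 - 3| = 25

25


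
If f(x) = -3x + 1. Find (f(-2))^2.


f(-2) = 7
(7)^2 = 49

49


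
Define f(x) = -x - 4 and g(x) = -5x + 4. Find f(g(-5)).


g(-5) = 29
f(29) = -33

-33


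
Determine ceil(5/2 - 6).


5/2 = 2.5
2.5 - 6 = -3.5
ceil(-3.5) = -3

-3


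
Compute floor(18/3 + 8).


18/3 = 6
6 + 8 = 14
floor(14) = 14

14


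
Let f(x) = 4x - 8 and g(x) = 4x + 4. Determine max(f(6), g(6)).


f(6) = 16
g(6) = 28
max = 28

28


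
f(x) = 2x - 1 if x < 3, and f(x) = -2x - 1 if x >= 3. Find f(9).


9 satisfies x >= 3
f(9) = -19

-19


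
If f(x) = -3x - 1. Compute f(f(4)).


38


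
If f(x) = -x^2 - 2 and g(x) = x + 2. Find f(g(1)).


-11


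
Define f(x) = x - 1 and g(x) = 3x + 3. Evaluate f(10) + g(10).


f(10) = 9
g(10) = 33
Sum = 42

42


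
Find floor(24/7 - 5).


24/7 = 3.4286
3.4286 - 5 = -1.5714
floor(-1.5714) = -2

-2


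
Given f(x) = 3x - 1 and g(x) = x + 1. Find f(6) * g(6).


f(6) = 17
g(6) = 7
Product = 119

119


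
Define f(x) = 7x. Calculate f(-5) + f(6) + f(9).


f(-5) = -35
f(6) = 42
f(9) = 63
Sum = 70

70


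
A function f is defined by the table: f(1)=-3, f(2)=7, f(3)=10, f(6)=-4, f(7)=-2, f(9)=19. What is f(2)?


Reading from the table at x = 2

7


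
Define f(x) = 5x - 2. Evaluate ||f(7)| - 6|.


27


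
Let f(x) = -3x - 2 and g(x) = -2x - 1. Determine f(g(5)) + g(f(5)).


f(g(5)) = 31
g(f(5)) = 33
Sum = 64

64


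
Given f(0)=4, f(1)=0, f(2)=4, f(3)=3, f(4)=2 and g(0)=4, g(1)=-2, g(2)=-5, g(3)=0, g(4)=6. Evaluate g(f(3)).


f(3) = 3
g(3) = 0

0


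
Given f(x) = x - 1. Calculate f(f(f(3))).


0


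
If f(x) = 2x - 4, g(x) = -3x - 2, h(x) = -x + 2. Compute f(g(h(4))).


h(4) = -2
g(-2) = 4
f(4) = 4

4


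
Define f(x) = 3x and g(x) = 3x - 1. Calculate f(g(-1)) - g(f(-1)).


f(g(-1)) = -12
g(f(-1)) = -10
Difference = -2

-2


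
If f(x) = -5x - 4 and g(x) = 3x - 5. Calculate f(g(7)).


-84


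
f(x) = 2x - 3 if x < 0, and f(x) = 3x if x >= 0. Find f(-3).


-3 satisfies x < 0
f(-3) = -9

-9


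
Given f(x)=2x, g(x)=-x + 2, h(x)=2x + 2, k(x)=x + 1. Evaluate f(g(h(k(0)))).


k(0) = 1
h(1) = 4
g(4) = -2
f(-2) = -4

-4


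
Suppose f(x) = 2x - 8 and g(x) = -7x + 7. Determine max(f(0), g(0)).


f(0) = -8
g(0) = 7
max = 7

7


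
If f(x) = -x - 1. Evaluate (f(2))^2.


f(2) = -3
(-3)^2 = 9

9


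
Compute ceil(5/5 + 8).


5/5 = 1
1 + 8 = 9
ceil(9) = 9

9


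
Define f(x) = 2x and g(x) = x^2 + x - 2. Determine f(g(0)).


-4


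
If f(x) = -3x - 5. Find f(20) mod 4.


f(20) = -65
-65 mod 4 = 3

3


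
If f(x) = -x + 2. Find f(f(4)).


f(4) = -2
f(-2) = 4

4


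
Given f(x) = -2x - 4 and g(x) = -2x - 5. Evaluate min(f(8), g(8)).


f(8) = -20
g(8) = -21
min = -21

-21


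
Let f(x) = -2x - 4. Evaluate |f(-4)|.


f(-4) = 4
|4| = 4

4


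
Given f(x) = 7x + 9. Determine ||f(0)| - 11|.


f(0) = 9
|9| = 9
|9 - 11| = 2

2


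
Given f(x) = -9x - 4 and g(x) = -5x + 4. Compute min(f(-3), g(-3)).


f(-3) = 23
g(-3) = 19
min = 19

19


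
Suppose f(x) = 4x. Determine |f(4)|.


16


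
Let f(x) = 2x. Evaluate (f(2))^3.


f(2) = 4
(4)^3 = 64

64


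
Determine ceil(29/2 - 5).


10


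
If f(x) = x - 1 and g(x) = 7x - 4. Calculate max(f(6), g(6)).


f(6) = 5
g(6) = 38
max = 38

38


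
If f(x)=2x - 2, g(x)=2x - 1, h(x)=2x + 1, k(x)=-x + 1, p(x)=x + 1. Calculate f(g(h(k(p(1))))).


p(1) = 2
k(2) = -1
h(-1) = -1
g(-1) = -3
f(-3) = -8

-8


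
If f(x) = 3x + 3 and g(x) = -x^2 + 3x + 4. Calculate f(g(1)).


g(1) = 6
f(6) = 21

21


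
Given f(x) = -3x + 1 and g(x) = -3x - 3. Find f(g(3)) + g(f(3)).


58


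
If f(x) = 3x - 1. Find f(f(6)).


50


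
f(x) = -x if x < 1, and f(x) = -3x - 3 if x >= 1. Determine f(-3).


-3 satisfies x < 1
f(-3) = 3

3


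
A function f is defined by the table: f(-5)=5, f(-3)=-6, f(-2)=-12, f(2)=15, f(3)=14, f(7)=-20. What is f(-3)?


Reading from the table at x = -3

-6


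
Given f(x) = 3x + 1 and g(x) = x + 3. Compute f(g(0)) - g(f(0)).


6


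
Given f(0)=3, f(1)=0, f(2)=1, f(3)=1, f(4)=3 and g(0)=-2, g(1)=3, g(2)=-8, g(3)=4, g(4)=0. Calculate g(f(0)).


f(0) = 3
g(3) = 4

4


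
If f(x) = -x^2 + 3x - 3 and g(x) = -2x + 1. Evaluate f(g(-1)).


g(-1) = 3
f(3) = (-1)*(3)^2 + 3*(3) - 3 = -3

-3


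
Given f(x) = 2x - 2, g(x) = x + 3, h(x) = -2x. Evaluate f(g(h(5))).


h(5) = -10
g(-10) = -7
f(-7) = -16

-16


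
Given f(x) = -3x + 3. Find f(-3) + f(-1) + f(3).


12


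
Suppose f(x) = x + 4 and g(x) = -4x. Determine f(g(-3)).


g(-3) = 12
f(12) = 16

16


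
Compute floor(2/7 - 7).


-7


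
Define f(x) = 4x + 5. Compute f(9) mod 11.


f(9) = 41
41 mod 11 = 8

8


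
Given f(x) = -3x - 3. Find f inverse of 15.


Solve -3x - 3 = 15
x = (15 + 3) / (-3) = -6

-6


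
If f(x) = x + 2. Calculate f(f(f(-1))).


5


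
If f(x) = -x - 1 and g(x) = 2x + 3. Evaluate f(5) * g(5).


f(5) = -6
g(5) = 13
Product = -78

-78


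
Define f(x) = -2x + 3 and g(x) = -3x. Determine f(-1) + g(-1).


f(-1) = 5
g(-1) = 3
Sum = 8

8


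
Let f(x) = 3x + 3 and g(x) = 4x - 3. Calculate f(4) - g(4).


f(4) = 15
g(4) = 13
Difference = 2

2


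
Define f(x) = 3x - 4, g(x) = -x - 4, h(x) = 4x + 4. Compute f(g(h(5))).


h(5) = 24
g(24) = -28
f(-28) = -88

-88


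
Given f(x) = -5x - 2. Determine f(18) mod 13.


f(18) = -92
-92 mod 13 = 12

12


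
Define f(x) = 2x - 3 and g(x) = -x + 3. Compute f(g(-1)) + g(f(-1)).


f(g(-1)) = 5
g(f(-1)) = 8
Sum = 13

13


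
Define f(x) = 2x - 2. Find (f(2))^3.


f(2) = 2
(2)^3 = 8

8


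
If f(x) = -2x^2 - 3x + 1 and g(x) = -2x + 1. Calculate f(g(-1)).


g(-1) = 3
f(3) = (-2)*(3)^2 - 3*(3) + 1 = -26

-26


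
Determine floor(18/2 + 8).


18/2 = 9
9 + 8 = 17
floor(17) = 17

17


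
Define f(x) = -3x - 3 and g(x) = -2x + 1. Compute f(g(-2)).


g(-2) = 5
f(5) = -18

-18


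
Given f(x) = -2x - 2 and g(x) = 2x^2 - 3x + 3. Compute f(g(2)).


g(2) = 5
f(5) = -12

-12


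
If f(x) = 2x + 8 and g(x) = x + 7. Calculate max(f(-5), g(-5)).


2


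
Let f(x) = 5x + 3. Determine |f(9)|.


48


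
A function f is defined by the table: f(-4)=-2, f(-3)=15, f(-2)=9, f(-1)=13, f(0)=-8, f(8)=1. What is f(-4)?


Reading from the table at x = -4

-2


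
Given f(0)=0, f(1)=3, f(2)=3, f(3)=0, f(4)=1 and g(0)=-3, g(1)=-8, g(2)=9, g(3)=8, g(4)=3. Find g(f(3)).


f(3) = 0
g(0) = -3

-3


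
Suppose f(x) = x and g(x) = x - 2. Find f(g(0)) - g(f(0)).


f(g(0)) = -2
g(f(0)) = -2
Difference = 0

0


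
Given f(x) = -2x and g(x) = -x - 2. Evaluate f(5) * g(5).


f(5) = -10
g(5) = -7
Product = 70

70


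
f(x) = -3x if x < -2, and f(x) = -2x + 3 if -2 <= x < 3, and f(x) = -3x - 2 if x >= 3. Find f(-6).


18


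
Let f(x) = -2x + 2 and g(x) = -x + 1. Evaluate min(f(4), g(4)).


f(4) = -6
g(4) = -3
min = -6

-6


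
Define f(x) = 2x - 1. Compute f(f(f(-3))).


f(-3) = -7
f(-7) = -15
f(-15) = -31

-31


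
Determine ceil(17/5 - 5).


17/5 = 3.4
3.4 - 5 = -1.6
ceil(-1.6) = -1

-1


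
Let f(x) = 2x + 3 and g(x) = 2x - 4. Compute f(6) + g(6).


23


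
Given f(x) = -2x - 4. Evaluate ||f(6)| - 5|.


f(6) = -16
|-16| = 16
|16 - 5| = 11

11


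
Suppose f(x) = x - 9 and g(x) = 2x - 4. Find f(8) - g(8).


f(8) = -1
g(8) = 12
Difference = -13

-13


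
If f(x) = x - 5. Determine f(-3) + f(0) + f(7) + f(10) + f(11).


f(-3) = -8
f(0) = -5
f(7) = 2
f(10) = 5
f(11) = 6
Sum = 0

0


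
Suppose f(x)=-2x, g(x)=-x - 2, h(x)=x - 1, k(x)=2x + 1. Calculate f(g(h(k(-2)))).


k(-2) = -3
h(-3) = -4
g(-4) = 2
f(2) = -4

-4


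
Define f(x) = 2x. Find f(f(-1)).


f(-1) = -2
f(-2) = -4

-4


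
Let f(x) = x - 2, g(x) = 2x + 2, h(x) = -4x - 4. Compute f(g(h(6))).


h(6) = -28
g(-28) = -54
f(-54) = -56

-56


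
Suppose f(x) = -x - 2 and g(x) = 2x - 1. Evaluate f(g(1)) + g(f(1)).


f(g(1)) = -3
g(f(1)) = -7
Sum = -10

-10


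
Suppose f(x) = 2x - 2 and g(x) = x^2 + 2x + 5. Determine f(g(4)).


g(4) = 29
f(29) = 56

56


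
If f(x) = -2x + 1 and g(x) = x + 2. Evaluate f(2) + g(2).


f(2) = -3
g(2) = 4
Sum = 1

1


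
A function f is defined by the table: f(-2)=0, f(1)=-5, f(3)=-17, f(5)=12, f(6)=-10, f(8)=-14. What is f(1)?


Reading from the table at x = 1

-5


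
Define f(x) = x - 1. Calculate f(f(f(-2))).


f(-2) = -3
f(-3) = -4
f(-4) = -5

-5


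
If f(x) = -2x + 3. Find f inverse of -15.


Solve -2x + 3 = -15
x = (-15 - 3) / (-2) = 9

9


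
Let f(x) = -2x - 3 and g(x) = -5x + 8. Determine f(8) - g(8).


13


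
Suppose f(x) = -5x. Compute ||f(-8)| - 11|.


f(-8) = 40
|40| = 40
|40 - 11| = 29

29


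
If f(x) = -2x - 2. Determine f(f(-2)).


f(-2) = 2
f(2) = -6

-6


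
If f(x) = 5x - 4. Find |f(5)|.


f(5) = 21
|21| = 21

21


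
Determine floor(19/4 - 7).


-3


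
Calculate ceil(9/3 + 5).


8


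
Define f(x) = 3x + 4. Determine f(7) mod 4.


f(7) = 25
25 mod 4 = 1

1


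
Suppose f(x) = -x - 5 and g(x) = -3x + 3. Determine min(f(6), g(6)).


f(6) = -11
g(6) = -15
min = -15

-15


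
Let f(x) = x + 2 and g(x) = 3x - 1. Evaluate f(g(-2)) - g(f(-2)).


-4


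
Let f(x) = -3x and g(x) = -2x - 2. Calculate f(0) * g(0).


0


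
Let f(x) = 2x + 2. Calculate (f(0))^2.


f(0) = 2
(2)^2 = 4

4


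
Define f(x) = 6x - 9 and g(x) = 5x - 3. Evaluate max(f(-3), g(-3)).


-18


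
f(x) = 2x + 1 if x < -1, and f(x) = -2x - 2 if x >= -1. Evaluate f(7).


7 satisfies x >= -1
f(7) = -16

-16


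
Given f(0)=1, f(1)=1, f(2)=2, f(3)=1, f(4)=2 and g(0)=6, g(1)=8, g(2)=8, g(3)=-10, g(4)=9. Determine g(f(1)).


f(1) = 1
g(1) = 8

8


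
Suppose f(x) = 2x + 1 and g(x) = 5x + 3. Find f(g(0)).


g(0) = 3
f(3) = 7

7


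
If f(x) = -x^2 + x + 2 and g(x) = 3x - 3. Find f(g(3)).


g(3) = 6
f(6) = (-1)*(6)^2 + 1*(6) + 2 = -28

-28


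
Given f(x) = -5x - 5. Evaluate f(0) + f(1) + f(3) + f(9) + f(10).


f(0) = -5
f(1) = -10
f(3) = -20
f(9) = -50
f(10) = -55
Sum = -140

-140


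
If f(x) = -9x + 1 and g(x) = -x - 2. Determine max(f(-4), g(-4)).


f(-4) = 37
g(-4) = 2
max = 37

37


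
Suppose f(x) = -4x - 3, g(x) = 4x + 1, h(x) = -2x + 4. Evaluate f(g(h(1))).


-39


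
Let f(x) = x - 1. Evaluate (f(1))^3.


f(1) = 0
(0)^3 = 0

0


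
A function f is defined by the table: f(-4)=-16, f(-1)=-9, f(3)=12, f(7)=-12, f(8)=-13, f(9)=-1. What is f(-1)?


Reading from the table at x = -1

-9


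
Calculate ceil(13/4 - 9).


13/4 = 3.25
3.25 - 9 = -5.75
ceil(-5.75) = -5

-5


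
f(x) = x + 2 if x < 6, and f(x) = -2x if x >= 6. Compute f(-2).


-2 satisfies x < 6
f(-2) = 0

0


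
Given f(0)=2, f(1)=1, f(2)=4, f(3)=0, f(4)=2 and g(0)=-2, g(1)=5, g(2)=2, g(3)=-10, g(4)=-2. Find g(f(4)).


f(4) = 2
g(2) = 2

2


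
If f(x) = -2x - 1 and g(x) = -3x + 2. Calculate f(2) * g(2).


20


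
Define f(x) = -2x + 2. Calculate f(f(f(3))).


-18


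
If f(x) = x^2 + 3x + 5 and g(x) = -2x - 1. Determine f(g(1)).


g(1) = -3
f(-3) = 1*(-3)^2 + 3*(-3) + 5 = 5

5


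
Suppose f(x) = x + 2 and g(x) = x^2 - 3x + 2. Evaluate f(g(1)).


g(1) = 0
f(0) = 2

2


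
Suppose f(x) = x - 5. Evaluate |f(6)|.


f(6) = 1
|1| = 1

1


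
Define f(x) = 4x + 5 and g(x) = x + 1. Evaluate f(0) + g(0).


f(0) = 5
g(0) = 1
Sum = 6

6


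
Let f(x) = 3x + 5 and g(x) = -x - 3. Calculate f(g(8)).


g(8) = -11
f(-11) = -28

-28


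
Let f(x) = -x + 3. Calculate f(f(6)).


f(6) = -3
f(-3) = 6

6


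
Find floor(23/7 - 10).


-7


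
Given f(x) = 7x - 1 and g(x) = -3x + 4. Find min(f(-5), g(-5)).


f(-5) = -36
g(-5) = 19
min = -36

-36


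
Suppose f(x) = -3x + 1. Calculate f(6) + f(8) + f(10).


f(6) = -17
f(8) = -23
f(10) = -29
Sum = -69

-69


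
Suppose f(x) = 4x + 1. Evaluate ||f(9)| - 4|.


f(9) = 37
|37| = 37
|37 - 4| = 33

33


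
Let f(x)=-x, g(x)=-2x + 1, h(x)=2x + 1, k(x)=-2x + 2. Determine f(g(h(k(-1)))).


k(-1) = 4
h(4) = 9
g(9) = -17
f(-17) = 17

17


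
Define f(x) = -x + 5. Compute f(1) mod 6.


f(1) = 4
4 mod 6 = 4

4


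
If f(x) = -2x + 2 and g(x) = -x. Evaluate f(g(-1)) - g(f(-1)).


f(g(-1)) = 0
g(f(-1)) = -4
Difference = 4

4


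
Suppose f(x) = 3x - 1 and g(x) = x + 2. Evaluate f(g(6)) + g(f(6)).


42


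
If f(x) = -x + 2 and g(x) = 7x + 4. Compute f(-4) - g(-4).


f(-4) = 6
g(-4) = -24
Difference = 30

30


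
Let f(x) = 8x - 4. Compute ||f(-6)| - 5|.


47


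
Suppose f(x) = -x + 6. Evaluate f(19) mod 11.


f(19) = -13
-13 mod 11 = 9

9
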